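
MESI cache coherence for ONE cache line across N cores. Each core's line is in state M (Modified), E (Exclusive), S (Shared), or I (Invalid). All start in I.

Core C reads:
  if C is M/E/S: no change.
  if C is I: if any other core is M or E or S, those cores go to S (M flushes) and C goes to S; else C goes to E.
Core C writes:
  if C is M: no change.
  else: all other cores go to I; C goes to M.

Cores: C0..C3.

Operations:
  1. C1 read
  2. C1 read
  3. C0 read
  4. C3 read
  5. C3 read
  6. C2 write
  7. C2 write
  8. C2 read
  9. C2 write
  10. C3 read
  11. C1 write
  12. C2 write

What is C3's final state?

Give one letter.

Op 1: C1 read [C1 read from I: no other sharers -> C1=E (exclusive)] -> [I,E,I,I]
Op 2: C1 read [C1 read: already in E, no change] -> [I,E,I,I]
Op 3: C0 read [C0 read from I: others=['C1=E'] -> C0=S, others downsized to S] -> [S,S,I,I]
Op 4: C3 read [C3 read from I: others=['C0=S', 'C1=S'] -> C3=S, others downsized to S] -> [S,S,I,S]
Op 5: C3 read [C3 read: already in S, no change] -> [S,S,I,S]
Op 6: C2 write [C2 write: invalidate ['C0=S', 'C1=S', 'C3=S'] -> C2=M] -> [I,I,M,I]
Op 7: C2 write [C2 write: already M (modified), no change] -> [I,I,M,I]
Op 8: C2 read [C2 read: already in M, no change] -> [I,I,M,I]
Op 9: C2 write [C2 write: already M (modified), no change] -> [I,I,M,I]
Op 10: C3 read [C3 read from I: others=['C2=M'] -> C3=S, others downsized to S] -> [I,I,S,S]
Op 11: C1 write [C1 write: invalidate ['C2=S', 'C3=S'] -> C1=M] -> [I,M,I,I]
Op 12: C2 write [C2 write: invalidate ['C1=M'] -> C2=M] -> [I,I,M,I]

Answer: I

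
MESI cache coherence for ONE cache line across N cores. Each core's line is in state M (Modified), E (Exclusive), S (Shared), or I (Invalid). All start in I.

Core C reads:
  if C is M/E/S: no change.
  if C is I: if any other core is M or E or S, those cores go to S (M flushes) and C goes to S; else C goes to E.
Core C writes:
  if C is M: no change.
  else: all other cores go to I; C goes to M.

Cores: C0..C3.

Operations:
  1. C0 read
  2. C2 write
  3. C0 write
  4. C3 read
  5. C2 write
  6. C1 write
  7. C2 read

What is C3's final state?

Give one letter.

Op 1: C0 read [C0 read from I: no other sharers -> C0=E (exclusive)] -> [E,I,I,I]
Op 2: C2 write [C2 write: invalidate ['C0=E'] -> C2=M] -> [I,I,M,I]
Op 3: C0 write [C0 write: invalidate ['C2=M'] -> C0=M] -> [M,I,I,I]
Op 4: C3 read [C3 read from I: others=['C0=M'] -> C3=S, others downsized to S] -> [S,I,I,S]
Op 5: C2 write [C2 write: invalidate ['C0=S', 'C3=S'] -> C2=M] -> [I,I,M,I]
Op 6: C1 write [C1 write: invalidate ['C2=M'] -> C1=M] -> [I,M,I,I]
Op 7: C2 read [C2 read from I: others=['C1=M'] -> C2=S, others downsized to S] -> [I,S,S,I]

Answer: I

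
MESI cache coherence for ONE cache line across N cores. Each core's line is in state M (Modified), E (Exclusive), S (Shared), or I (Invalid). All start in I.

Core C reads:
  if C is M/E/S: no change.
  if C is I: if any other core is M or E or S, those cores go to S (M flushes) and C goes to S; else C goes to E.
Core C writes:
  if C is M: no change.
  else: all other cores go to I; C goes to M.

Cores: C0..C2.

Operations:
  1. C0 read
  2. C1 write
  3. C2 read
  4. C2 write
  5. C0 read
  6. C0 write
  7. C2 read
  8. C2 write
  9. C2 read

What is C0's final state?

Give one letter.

Answer: I

Derivation:
Op 1: C0 read [C0 read from I: no other sharers -> C0=E (exclusive)] -> [E,I,I]
Op 2: C1 write [C1 write: invalidate ['C0=E'] -> C1=M] -> [I,M,I]
Op 3: C2 read [C2 read from I: others=['C1=M'] -> C2=S, others downsized to S] -> [I,S,S]
Op 4: C2 write [C2 write: invalidate ['C1=S'] -> C2=M] -> [I,I,M]
Op 5: C0 read [C0 read from I: others=['C2=M'] -> C0=S, others downsized to S] -> [S,I,S]
Op 6: C0 write [C0 write: invalidate ['C2=S'] -> C0=M] -> [M,I,I]
Op 7: C2 read [C2 read from I: others=['C0=M'] -> C2=S, others downsized to S] -> [S,I,S]
Op 8: C2 write [C2 write: invalidate ['C0=S'] -> C2=M] -> [I,I,M]
Op 9: C2 read [C2 read: already in M, no change] -> [I,I,M]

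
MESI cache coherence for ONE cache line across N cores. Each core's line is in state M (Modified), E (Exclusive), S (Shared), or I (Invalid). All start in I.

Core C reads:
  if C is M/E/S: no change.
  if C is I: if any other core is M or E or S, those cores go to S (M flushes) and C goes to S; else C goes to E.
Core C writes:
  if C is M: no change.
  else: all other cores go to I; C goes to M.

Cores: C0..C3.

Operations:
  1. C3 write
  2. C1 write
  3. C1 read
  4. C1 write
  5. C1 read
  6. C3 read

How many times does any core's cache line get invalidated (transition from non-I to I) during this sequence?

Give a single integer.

Answer: 1

Derivation:
Op 1: C3 write [C3 write: invalidate none -> C3=M] -> [I,I,I,M] (invalidations this op: 0; running total: 0)
Op 2: C1 write [C1 write: invalidate ['C3=M'] -> C1=M] -> [I,M,I,I] (invalidations this op: 1; running total: 1)
Op 3: C1 read [C1 read: already in M, no change] -> [I,M,I,I] (invalidations this op: 0; running total: 1)
Op 4: C1 write [C1 write: already M (modified), no change] -> [I,M,I,I] (invalidations this op: 0; running total: 1)
Op 5: C1 read [C1 read: already in M, no change] -> [I,M,I,I] (invalidations this op: 0; running total: 1)
Op 6: C3 read [C3 read from I: others=['C1=M'] -> C3=S, others downsized to S] -> [I,S,I,S] (invalidations this op: 0; running total: 1)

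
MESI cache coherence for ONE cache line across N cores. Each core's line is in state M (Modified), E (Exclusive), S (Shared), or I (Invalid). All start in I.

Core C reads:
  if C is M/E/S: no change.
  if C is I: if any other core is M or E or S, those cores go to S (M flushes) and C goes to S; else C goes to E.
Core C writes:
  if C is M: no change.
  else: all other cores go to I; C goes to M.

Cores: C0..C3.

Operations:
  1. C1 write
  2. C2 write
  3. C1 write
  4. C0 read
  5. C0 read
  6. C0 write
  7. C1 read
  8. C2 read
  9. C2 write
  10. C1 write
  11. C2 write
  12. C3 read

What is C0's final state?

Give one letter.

Op 1: C1 write [C1 write: invalidate none -> C1=M] -> [I,M,I,I]
Op 2: C2 write [C2 write: invalidate ['C1=M'] -> C2=M] -> [I,I,M,I]
Op 3: C1 write [C1 write: invalidate ['C2=M'] -> C1=M] -> [I,M,I,I]
Op 4: C0 read [C0 read from I: others=['C1=M'] -> C0=S, others downsized to S] -> [S,S,I,I]
Op 5: C0 read [C0 read: already in S, no change] -> [S,S,I,I]
Op 6: C0 write [C0 write: invalidate ['C1=S'] -> C0=M] -> [M,I,I,I]
Op 7: C1 read [C1 read from I: others=['C0=M'] -> C1=S, others downsized to S] -> [S,S,I,I]
Op 8: C2 read [C2 read from I: others=['C0=S', 'C1=S'] -> C2=S, others downsized to S] -> [S,S,S,I]
Op 9: C2 write [C2 write: invalidate ['C0=S', 'C1=S'] -> C2=M] -> [I,I,M,I]
Op 10: C1 write [C1 write: invalidate ['C2=M'] -> C1=M] -> [I,M,I,I]
Op 11: C2 write [C2 write: invalidate ['C1=M'] -> C2=M] -> [I,I,M,I]
Op 12: C3 read [C3 read from I: others=['C2=M'] -> C3=S, others downsized to S] -> [I,I,S,S]

Answer: I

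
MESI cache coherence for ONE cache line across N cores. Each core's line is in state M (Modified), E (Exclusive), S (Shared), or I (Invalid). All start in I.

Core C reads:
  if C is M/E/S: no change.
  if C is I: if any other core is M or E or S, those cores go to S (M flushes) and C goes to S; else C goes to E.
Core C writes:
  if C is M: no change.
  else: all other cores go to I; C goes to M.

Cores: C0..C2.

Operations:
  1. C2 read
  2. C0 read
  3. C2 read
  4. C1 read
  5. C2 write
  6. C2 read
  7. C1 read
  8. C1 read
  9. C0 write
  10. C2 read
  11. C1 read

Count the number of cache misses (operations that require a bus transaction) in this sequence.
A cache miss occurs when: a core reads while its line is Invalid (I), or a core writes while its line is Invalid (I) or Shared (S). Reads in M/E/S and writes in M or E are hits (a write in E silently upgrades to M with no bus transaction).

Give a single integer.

Op 1: C2 read [C2 read from I: no other sharers -> C2=E (exclusive)] -> [I,I,E] [MISS #1: read from I]
Op 2: C0 read [C0 read from I: others=['C2=E'] -> C0=S, others downsized to S] -> [S,I,S] [MISS #2: read from I]
Op 3: C2 read [C2 read: already in S, no change] -> [S,I,S] [hit: read from S]
Op 4: C1 read [C1 read from I: others=['C0=S', 'C2=S'] -> C1=S, others downsized to S] -> [S,S,S] [MISS #3: read from I]
Op 5: C2 write [C2 write: invalidate ['C0=S', 'C1=S'] -> C2=M] -> [I,I,M] [MISS #4: write from S]
Op 6: C2 read [C2 read: already in M, no change] -> [I,I,M] [hit: read from M]
Op 7: C1 read [C1 read from I: others=['C2=M'] -> C1=S, others downsized to S] -> [I,S,S] [MISS #5: read from I]
Op 8: C1 read [C1 read: already in S, no change] -> [I,S,S] [hit: read from S]
Op 9: C0 write [C0 write: invalidate ['C1=S', 'C2=S'] -> C0=M] -> [M,I,I] [MISS #6: write from I]
Op 10: C2 read [C2 read from I: others=['C0=M'] -> C2=S, others downsized to S] -> [S,I,S] [MISS #7: read from I]
Op 11: C1 read [C1 read from I: others=['C0=S', 'C2=S'] -> C1=S, others downsized to S] -> [S,S,S] [MISS #8: read from I]

Answer: 8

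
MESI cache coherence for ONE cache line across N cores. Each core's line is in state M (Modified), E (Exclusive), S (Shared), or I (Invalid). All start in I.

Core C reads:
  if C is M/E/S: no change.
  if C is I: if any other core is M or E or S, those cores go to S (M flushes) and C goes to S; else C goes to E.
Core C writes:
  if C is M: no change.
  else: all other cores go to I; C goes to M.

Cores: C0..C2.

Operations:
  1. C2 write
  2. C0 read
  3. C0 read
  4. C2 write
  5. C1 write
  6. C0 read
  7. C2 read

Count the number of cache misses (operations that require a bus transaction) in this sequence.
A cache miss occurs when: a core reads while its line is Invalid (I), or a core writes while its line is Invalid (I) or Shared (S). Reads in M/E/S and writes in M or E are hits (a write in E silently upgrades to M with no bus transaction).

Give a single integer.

Op 1: C2 write [C2 write: invalidate none -> C2=M] -> [I,I,M] [MISS #1: write from I]
Op 2: C0 read [C0 read from I: others=['C2=M'] -> C0=S, others downsized to S] -> [S,I,S] [MISS #2: read from I]
Op 3: C0 read [C0 read: already in S, no change] -> [S,I,S] [hit: read from S]
Op 4: C2 write [C2 write: invalidate ['C0=S'] -> C2=M] -> [I,I,M] [MISS #3: write from S]
Op 5: C1 write [C1 write: invalidate ['C2=M'] -> C1=M] -> [I,M,I] [MISS #4: write from I]
Op 6: C0 read [C0 read from I: others=['C1=M'] -> C0=S, others downsized to S] -> [S,S,I] [MISS #5: read from I]
Op 7: C2 read [C2 read from I: others=['C0=S', 'C1=S'] -> C2=S, others downsized to S] -> [S,S,S] [MISS #6: read from I]

Answer: 6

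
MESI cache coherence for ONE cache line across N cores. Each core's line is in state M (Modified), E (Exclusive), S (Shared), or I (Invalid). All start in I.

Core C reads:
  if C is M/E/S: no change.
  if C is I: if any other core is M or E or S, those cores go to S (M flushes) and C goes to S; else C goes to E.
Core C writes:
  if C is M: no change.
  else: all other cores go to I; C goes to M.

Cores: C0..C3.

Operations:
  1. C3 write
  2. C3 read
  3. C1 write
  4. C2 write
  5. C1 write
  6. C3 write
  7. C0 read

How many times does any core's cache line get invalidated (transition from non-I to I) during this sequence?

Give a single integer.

Answer: 4

Derivation:
Op 1: C3 write [C3 write: invalidate none -> C3=M] -> [I,I,I,M] (invalidations this op: 0; running total: 0)
Op 2: C3 read [C3 read: already in M, no change] -> [I,I,I,M] (invalidations this op: 0; running total: 0)
Op 3: C1 write [C1 write: invalidate ['C3=M'] -> C1=M] -> [I,M,I,I] (invalidations this op: 1; running total: 1)
Op 4: C2 write [C2 write: invalidate ['C1=M'] -> C2=M] -> [I,I,M,I] (invalidations this op: 1; running total: 2)
Op 5: C1 write [C1 write: invalidate ['C2=M'] -> C1=M] -> [I,M,I,I] (invalidations this op: 1; running total: 3)
Op 6: C3 write [C3 write: invalidate ['C1=M'] -> C3=M] -> [I,I,I,M] (invalidations this op: 1; running total: 4)
Op 7: C0 read [C0 read from I: others=['C3=M'] -> C0=S, others downsized to S] -> [S,I,I,S] (invalidations this op: 0; running total: 4)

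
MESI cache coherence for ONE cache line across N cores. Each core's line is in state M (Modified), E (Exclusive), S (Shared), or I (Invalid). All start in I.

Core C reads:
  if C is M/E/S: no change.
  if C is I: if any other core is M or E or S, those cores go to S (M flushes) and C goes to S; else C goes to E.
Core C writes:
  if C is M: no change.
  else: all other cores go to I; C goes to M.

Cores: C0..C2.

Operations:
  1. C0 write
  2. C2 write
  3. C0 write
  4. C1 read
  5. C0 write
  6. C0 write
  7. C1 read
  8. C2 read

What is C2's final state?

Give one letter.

Op 1: C0 write [C0 write: invalidate none -> C0=M] -> [M,I,I]
Op 2: C2 write [C2 write: invalidate ['C0=M'] -> C2=M] -> [I,I,M]
Op 3: C0 write [C0 write: invalidate ['C2=M'] -> C0=M] -> [M,I,I]
Op 4: C1 read [C1 read from I: others=['C0=M'] -> C1=S, others downsized to S] -> [S,S,I]
Op 5: C0 write [C0 write: invalidate ['C1=S'] -> C0=M] -> [M,I,I]
Op 6: C0 write [C0 write: already M (modified), no change] -> [M,I,I]
Op 7: C1 read [C1 read from I: others=['C0=M'] -> C1=S, others downsized to S] -> [S,S,I]
Op 8: C2 read [C2 read from I: others=['C0=S', 'C1=S'] -> C2=S, others downsized to S] -> [S,S,S]

Answer: S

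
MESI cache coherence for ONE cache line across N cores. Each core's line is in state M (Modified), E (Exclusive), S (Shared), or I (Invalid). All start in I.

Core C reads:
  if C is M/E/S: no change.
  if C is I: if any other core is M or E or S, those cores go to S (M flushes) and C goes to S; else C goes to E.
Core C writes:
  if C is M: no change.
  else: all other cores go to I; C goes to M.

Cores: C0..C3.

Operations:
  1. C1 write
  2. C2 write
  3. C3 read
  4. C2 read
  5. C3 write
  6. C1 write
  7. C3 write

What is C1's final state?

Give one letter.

Op 1: C1 write [C1 write: invalidate none -> C1=M] -> [I,M,I,I]
Op 2: C2 write [C2 write: invalidate ['C1=M'] -> C2=M] -> [I,I,M,I]
Op 3: C3 read [C3 read from I: others=['C2=M'] -> C3=S, others downsized to S] -> [I,I,S,S]
Op 4: C2 read [C2 read: already in S, no change] -> [I,I,S,S]
Op 5: C3 write [C3 write: invalidate ['C2=S'] -> C3=M] -> [I,I,I,M]
Op 6: C1 write [C1 write: invalidate ['C3=M'] -> C1=M] -> [I,M,I,I]
Op 7: C3 write [C3 write: invalidate ['C1=M'] -> C3=M] -> [I,I,I,M]

Answer: I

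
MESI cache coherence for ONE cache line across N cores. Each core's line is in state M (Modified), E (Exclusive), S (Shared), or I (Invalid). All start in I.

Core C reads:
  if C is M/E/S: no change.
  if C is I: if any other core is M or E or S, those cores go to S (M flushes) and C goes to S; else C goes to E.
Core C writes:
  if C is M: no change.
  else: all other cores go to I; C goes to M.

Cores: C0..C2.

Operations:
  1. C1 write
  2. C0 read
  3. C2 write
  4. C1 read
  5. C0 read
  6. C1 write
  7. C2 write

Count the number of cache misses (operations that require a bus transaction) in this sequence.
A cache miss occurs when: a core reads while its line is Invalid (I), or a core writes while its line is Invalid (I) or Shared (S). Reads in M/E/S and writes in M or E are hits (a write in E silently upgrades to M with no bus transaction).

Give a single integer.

Answer: 7

Derivation:
Op 1: C1 write [C1 write: invalidate none -> C1=M] -> [I,M,I] [MISS #1: write from I]
Op 2: C0 read [C0 read from I: others=['C1=M'] -> C0=S, others downsized to S] -> [S,S,I] [MISS #2: read from I]
Op 3: C2 write [C2 write: invalidate ['C0=S', 'C1=S'] -> C2=M] -> [I,I,M] [MISS #3: write from I]
Op 4: C1 read [C1 read from I: others=['C2=M'] -> C1=S, others downsized to S] -> [I,S,S] [MISS #4: read from I]
Op 5: C0 read [C0 read from I: others=['C1=S', 'C2=S'] -> C0=S, others downsized to S] -> [S,S,S] [MISS #5: read from I]
Op 6: C1 write [C1 write: invalidate ['C0=S', 'C2=S'] -> C1=M] -> [I,M,I] [MISS #6: write from S]
Op 7: C2 write [C2 write: invalidate ['C1=M'] -> C2=M] -> [I,I,M] [MISS #7: write from I]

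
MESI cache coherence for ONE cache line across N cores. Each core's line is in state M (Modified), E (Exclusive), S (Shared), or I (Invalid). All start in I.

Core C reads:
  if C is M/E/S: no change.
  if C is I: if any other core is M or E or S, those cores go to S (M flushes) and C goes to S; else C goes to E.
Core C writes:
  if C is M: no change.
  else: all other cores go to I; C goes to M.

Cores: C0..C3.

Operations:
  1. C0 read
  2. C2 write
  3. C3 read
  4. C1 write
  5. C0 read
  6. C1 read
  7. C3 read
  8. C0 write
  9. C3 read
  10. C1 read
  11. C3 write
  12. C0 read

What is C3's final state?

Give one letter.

Answer: S

Derivation:
Op 1: C0 read [C0 read from I: no other sharers -> C0=E (exclusive)] -> [E,I,I,I]
Op 2: C2 write [C2 write: invalidate ['C0=E'] -> C2=M] -> [I,I,M,I]
Op 3: C3 read [C3 read from I: others=['C2=M'] -> C3=S, others downsized to S] -> [I,I,S,S]
Op 4: C1 write [C1 write: invalidate ['C2=S', 'C3=S'] -> C1=M] -> [I,M,I,I]
Op 5: C0 read [C0 read from I: others=['C1=M'] -> C0=S, others downsized to S] -> [S,S,I,I]
Op 6: C1 read [C1 read: already in S, no change] -> [S,S,I,I]
Op 7: C3 read [C3 read from I: others=['C0=S', 'C1=S'] -> C3=S, others downsized to S] -> [S,S,I,S]
Op 8: C0 write [C0 write: invalidate ['C1=S', 'C3=S'] -> C0=M] -> [M,I,I,I]
Op 9: C3 read [C3 read from I: others=['C0=M'] -> C3=S, others downsized to S] -> [S,I,I,S]
Op 10: C1 read [C1 read from I: others=['C0=S', 'C3=S'] -> C1=S, others downsized to S] -> [S,S,I,S]
Op 11: C3 write [C3 write: invalidate ['C0=S', 'C1=S'] -> C3=M] -> [I,I,I,M]
Op 12: C0 read [C0 read from I: others=['C3=M'] -> C0=S, others downsized to S] -> [S,I,I,S]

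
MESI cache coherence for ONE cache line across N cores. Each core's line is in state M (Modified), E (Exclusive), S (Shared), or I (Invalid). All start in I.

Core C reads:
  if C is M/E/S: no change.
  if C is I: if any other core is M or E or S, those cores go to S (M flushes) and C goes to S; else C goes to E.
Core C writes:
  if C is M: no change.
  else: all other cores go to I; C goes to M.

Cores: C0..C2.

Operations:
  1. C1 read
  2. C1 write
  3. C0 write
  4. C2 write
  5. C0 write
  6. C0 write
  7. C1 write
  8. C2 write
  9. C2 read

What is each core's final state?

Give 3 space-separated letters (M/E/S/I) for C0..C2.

Op 1: C1 read [C1 read from I: no other sharers -> C1=E (exclusive)] -> [I,E,I]
Op 2: C1 write [C1 write: invalidate none -> C1=M] -> [I,M,I]
Op 3: C0 write [C0 write: invalidate ['C1=M'] -> C0=M] -> [M,I,I]
Op 4: C2 write [C2 write: invalidate ['C0=M'] -> C2=M] -> [I,I,M]
Op 5: C0 write [C0 write: invalidate ['C2=M'] -> C0=M] -> [M,I,I]
Op 6: C0 write [C0 write: already M (modified), no change] -> [M,I,I]
Op 7: C1 write [C1 write: invalidate ['C0=M'] -> C1=M] -> [I,M,I]
Op 8: C2 write [C2 write: invalidate ['C1=M'] -> C2=M] -> [I,I,M]
Op 9: C2 read [C2 read: already in M, no change] -> [I,I,M]

Answer: I I M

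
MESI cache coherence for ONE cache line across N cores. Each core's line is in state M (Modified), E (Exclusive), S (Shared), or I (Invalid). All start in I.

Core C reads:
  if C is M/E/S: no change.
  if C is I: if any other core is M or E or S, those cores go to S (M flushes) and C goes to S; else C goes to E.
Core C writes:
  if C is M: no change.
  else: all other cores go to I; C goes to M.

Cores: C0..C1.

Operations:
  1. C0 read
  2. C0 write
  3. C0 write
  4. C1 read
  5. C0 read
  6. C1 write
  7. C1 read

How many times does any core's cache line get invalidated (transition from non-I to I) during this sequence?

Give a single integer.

Op 1: C0 read [C0 read from I: no other sharers -> C0=E (exclusive)] -> [E,I] (invalidations this op: 0; running total: 0)
Op 2: C0 write [C0 write: invalidate none -> C0=M] -> [M,I] (invalidations this op: 0; running total: 0)
Op 3: C0 write [C0 write: already M (modified), no change] -> [M,I] (invalidations this op: 0; running total: 0)
Op 4: C1 read [C1 read from I: others=['C0=M'] -> C1=S, others downsized to S] -> [S,S] (invalidations this op: 0; running total: 0)
Op 5: C0 read [C0 read: already in S, no change] -> [S,S] (invalidations this op: 0; running total: 0)
Op 6: C1 write [C1 write: invalidate ['C0=S'] -> C1=M] -> [I,M] (invalidations this op: 1; running total: 1)
Op 7: C1 read [C1 read: already in M, no change] -> [I,M] (invalidations this op: 0; running total: 1)

Answer: 1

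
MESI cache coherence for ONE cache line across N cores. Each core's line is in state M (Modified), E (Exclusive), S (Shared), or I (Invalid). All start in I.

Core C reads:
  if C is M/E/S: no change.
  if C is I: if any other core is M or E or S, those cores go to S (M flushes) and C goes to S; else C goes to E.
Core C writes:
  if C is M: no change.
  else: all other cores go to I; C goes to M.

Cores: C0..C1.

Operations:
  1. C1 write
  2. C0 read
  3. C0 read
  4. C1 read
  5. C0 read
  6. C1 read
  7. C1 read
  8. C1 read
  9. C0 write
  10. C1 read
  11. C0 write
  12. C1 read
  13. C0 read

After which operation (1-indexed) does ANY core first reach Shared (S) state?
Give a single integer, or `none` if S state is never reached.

Op 1: C1 write [C1 write: invalidate none -> C1=M] -> [I,M]
Op 2: C0 read [C0 read from I: others=['C1=M'] -> C0=S, others downsized to S] -> [S,S]
  -> First S state at op 2; remaining ops need not be traced.

Answer: 2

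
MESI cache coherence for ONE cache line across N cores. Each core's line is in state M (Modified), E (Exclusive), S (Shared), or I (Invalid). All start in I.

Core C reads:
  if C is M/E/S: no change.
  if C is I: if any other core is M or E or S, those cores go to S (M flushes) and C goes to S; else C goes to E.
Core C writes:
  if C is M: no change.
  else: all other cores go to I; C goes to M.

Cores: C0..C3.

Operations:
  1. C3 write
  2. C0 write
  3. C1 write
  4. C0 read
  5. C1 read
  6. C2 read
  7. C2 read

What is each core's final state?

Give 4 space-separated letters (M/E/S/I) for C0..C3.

Answer: S S S I

Derivation:
Op 1: C3 write [C3 write: invalidate none -> C3=M] -> [I,I,I,M]
Op 2: C0 write [C0 write: invalidate ['C3=M'] -> C0=M] -> [M,I,I,I]
Op 3: C1 write [C1 write: invalidate ['C0=M'] -> C1=M] -> [I,M,I,I]
Op 4: C0 read [C0 read from I: others=['C1=M'] -> C0=S, others downsized to S] -> [S,S,I,I]
Op 5: C1 read [C1 read: already in S, no change] -> [S,S,I,I]
Op 6: C2 read [C2 read from I: others=['C0=S', 'C1=S'] -> C2=S, others downsized to S] -> [S,S,S,I]
Op 7: C2 read [C2 read: already in S, no change] -> [S,S,S,I]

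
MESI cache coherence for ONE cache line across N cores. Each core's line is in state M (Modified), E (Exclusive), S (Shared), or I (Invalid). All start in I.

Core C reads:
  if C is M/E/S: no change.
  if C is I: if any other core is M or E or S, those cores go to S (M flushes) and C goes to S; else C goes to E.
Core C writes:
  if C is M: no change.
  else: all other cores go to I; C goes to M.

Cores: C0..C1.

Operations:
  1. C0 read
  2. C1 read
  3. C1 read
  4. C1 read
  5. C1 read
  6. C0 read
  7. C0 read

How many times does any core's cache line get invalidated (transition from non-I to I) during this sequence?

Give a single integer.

Answer: 0

Derivation:
Op 1: C0 read [C0 read from I: no other sharers -> C0=E (exclusive)] -> [E,I] (invalidations this op: 0; running total: 0)
Op 2: C1 read [C1 read from I: others=['C0=E'] -> C1=S, others downsized to S] -> [S,S] (invalidations this op: 0; running total: 0)
Op 3: C1 read [C1 read: already in S, no change] -> [S,S] (invalidations this op: 0; running total: 0)
Op 4: C1 read [C1 read: already in S, no change] -> [S,S] (invalidations this op: 0; running total: 0)
Op 5: C1 read [C1 read: already in S, no change] -> [S,S] (invalidations this op: 0; running total: 0)
Op 6: C0 read [C0 read: already in S, no change] -> [S,S] (invalidations this op: 0; running total: 0)
Op 7: C0 read [C0 read: already in S, no change] -> [S,S] (invalidations this op: 0; running total: 0)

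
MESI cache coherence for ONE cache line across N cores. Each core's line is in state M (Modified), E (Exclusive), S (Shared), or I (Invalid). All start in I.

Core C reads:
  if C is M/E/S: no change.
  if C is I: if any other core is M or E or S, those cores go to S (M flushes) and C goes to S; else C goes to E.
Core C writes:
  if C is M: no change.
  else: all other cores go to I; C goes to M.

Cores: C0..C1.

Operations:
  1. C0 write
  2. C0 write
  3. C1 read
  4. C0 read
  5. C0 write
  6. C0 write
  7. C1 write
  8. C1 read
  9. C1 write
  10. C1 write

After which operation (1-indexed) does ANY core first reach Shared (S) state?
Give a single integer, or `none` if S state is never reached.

Op 1: C0 write [C0 write: invalidate none -> C0=M] -> [M,I]
Op 2: C0 write [C0 write: already M (modified), no change] -> [M,I]
Op 3: C1 read [C1 read from I: others=['C0=M'] -> C1=S, others downsized to S] -> [S,S]
  -> First S state at op 3; remaining ops need not be traced.

Answer: 3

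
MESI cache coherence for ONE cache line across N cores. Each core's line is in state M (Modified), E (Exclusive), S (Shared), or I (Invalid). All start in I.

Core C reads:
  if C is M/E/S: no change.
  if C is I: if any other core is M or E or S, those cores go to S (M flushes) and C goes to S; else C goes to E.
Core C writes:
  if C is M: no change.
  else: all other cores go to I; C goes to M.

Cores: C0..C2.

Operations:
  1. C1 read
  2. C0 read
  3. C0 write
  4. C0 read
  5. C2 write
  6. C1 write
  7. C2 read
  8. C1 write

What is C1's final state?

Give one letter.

Answer: M

Derivation:
Op 1: C1 read [C1 read from I: no other sharers -> C1=E (exclusive)] -> [I,E,I]
Op 2: C0 read [C0 read from I: others=['C1=E'] -> C0=S, others downsized to S] -> [S,S,I]
Op 3: C0 write [C0 write: invalidate ['C1=S'] -> C0=M] -> [M,I,I]
Op 4: C0 read [C0 read: already in M, no change] -> [M,I,I]
Op 5: C2 write [C2 write: invalidate ['C0=M'] -> C2=M] -> [I,I,M]
Op 6: C1 write [C1 write: invalidate ['C2=M'] -> C1=M] -> [I,M,I]
Op 7: C2 read [C2 read from I: others=['C1=M'] -> C2=S, others downsized to S] -> [I,S,S]
Op 8: C1 write [C1 write: invalidate ['C2=S'] -> C1=M] -> [I,M,I]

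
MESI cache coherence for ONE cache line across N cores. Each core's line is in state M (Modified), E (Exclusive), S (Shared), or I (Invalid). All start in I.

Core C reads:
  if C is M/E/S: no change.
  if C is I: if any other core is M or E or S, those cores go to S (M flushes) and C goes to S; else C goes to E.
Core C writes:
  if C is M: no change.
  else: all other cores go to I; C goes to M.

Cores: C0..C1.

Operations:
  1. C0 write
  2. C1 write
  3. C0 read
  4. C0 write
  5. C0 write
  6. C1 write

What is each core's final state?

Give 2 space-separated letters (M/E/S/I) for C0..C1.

Op 1: C0 write [C0 write: invalidate none -> C0=M] -> [M,I]
Op 2: C1 write [C1 write: invalidate ['C0=M'] -> C1=M] -> [I,M]
Op 3: C0 read [C0 read from I: others=['C1=M'] -> C0=S, others downsized to S] -> [S,S]
Op 4: C0 write [C0 write: invalidate ['C1=S'] -> C0=M] -> [M,I]
Op 5: C0 write [C0 write: already M (modified), no change] -> [M,I]
Op 6: C1 write [C1 write: invalidate ['C0=M'] -> C1=M] -> [I,M]

Answer: I M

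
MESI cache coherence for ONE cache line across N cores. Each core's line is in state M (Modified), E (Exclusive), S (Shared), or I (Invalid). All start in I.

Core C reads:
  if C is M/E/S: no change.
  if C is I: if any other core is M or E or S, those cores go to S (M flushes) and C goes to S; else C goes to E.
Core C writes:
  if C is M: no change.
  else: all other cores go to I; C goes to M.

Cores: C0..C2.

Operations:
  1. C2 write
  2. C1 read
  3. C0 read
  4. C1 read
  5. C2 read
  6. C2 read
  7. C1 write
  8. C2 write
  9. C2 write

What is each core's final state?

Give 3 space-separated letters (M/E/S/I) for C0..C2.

Answer: I I M

Derivation:
Op 1: C2 write [C2 write: invalidate none -> C2=M] -> [I,I,M]
Op 2: C1 read [C1 read from I: others=['C2=M'] -> C1=S, others downsized to S] -> [I,S,S]
Op 3: C0 read [C0 read from I: others=['C1=S', 'C2=S'] -> C0=S, others downsized to S] -> [S,S,S]
Op 4: C1 read [C1 read: already in S, no change] -> [S,S,S]
Op 5: C2 read [C2 read: already in S, no change] -> [S,S,S]
Op 6: C2 read [C2 read: already in S, no change] -> [S,S,S]
Op 7: C1 write [C1 write: invalidate ['C0=S', 'C2=S'] -> C1=M] -> [I,M,I]
Op 8: C2 write [C2 write: invalidate ['C1=M'] -> C2=M] -> [I,I,M]
Op 9: C2 write [C2 write: already M (modified), no change] -> [I,I,M]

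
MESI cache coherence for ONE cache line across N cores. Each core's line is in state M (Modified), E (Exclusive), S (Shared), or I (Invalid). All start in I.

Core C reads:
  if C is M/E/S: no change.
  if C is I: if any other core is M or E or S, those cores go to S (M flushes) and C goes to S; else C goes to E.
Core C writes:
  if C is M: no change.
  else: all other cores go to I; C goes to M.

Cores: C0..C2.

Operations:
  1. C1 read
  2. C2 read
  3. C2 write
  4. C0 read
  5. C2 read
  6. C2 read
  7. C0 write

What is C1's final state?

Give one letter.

Answer: I

Derivation:
Op 1: C1 read [C1 read from I: no other sharers -> C1=E (exclusive)] -> [I,E,I]
Op 2: C2 read [C2 read from I: others=['C1=E'] -> C2=S, others downsized to S] -> [I,S,S]
Op 3: C2 write [C2 write: invalidate ['C1=S'] -> C2=M] -> [I,I,M]
Op 4: C0 read [C0 read from I: others=['C2=M'] -> C0=S, others downsized to S] -> [S,I,S]
Op 5: C2 read [C2 read: already in S, no change] -> [S,I,S]
Op 6: C2 read [C2 read: already in S, no change] -> [S,I,S]
Op 7: C0 write [C0 write: invalidate ['C2=S'] -> C0=M] -> [M,I,I]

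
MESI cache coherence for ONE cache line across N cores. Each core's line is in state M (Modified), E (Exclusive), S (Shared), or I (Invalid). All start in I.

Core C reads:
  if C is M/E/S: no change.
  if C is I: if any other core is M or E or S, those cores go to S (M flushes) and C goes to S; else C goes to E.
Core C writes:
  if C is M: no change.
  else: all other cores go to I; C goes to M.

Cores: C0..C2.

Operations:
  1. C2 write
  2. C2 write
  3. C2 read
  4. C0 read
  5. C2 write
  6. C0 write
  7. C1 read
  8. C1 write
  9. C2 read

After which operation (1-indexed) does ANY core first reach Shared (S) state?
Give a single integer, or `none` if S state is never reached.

Answer: 4

Derivation:
Op 1: C2 write [C2 write: invalidate none -> C2=M] -> [I,I,M]
Op 2: C2 write [C2 write: already M (modified), no change] -> [I,I,M]
Op 3: C2 read [C2 read: already in M, no change] -> [I,I,M]
Op 4: C0 read [C0 read from I: others=['C2=M'] -> C0=S, others downsized to S] -> [S,I,S]
  -> First S state at op 4; remaining ops need not be traced.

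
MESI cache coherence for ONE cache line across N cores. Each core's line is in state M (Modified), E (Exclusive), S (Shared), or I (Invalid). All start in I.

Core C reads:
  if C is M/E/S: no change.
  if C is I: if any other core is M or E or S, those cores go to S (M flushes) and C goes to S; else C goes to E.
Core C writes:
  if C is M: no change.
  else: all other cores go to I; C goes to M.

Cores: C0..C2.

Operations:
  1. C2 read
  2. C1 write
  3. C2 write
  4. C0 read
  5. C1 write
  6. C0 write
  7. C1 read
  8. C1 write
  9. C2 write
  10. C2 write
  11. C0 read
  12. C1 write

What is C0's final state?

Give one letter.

Answer: I

Derivation:
Op 1: C2 read [C2 read from I: no other sharers -> C2=E (exclusive)] -> [I,I,E]
Op 2: C1 write [C1 write: invalidate ['C2=E'] -> C1=M] -> [I,M,I]
Op 3: C2 write [C2 write: invalidate ['C1=M'] -> C2=M] -> [I,I,M]
Op 4: C0 read [C0 read from I: others=['C2=M'] -> C0=S, others downsized to S] -> [S,I,S]
Op 5: C1 write [C1 write: invalidate ['C0=S', 'C2=S'] -> C1=M] -> [I,M,I]
Op 6: C0 write [C0 write: invalidate ['C1=M'] -> C0=M] -> [M,I,I]
Op 7: C1 read [C1 read from I: others=['C0=M'] -> C1=S, others downsized to S] -> [S,S,I]
Op 8: C1 write [C1 write: invalidate ['C0=S'] -> C1=M] -> [I,M,I]
Op 9: C2 write [C2 write: invalidate ['C1=M'] -> C2=M] -> [I,I,M]
Op 10: C2 write [C2 write: already M (modified), no change] -> [I,I,M]
Op 11: C0 read [C0 read from I: others=['C2=M'] -> C0=S, others downsized to S] -> [S,I,S]
Op 12: C1 write [C1 write: invalidate ['C0=S', 'C2=S'] -> C1=M] -> [I,M,I]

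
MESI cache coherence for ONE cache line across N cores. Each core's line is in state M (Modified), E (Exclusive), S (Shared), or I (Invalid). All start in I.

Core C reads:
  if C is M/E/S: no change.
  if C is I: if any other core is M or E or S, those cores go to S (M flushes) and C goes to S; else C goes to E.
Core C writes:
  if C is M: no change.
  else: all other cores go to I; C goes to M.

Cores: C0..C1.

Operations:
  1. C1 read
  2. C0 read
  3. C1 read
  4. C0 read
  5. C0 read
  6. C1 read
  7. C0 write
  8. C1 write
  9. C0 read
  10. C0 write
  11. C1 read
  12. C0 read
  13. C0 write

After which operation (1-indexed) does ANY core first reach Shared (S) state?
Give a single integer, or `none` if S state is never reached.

Op 1: C1 read [C1 read from I: no other sharers -> C1=E (exclusive)] -> [I,E]
Op 2: C0 read [C0 read from I: others=['C1=E'] -> C0=S, others downsized to S] -> [S,S]
  -> First S state at op 2; remaining ops need not be traced.

Answer: 2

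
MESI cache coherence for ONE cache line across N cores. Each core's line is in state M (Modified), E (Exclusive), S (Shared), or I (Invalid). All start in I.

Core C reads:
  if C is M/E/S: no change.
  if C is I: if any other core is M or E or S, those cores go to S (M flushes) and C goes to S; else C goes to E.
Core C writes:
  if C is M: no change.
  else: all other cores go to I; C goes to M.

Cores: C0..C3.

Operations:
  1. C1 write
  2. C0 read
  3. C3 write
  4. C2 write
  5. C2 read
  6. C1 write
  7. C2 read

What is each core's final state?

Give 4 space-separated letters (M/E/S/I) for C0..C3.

Answer: I S S I

Derivation:
Op 1: C1 write [C1 write: invalidate none -> C1=M] -> [I,M,I,I]
Op 2: C0 read [C0 read from I: others=['C1=M'] -> C0=S, others downsized to S] -> [S,S,I,I]
Op 3: C3 write [C3 write: invalidate ['C0=S', 'C1=S'] -> C3=M] -> [I,I,I,M]
Op 4: C2 write [C2 write: invalidate ['C3=M'] -> C2=M] -> [I,I,M,I]
Op 5: C2 read [C2 read: already in M, no change] -> [I,I,M,I]
Op 6: C1 write [C1 write: invalidate ['C2=M'] -> C1=M] -> [I,M,I,I]
Op 7: C2 read [C2 read from I: others=['C1=M'] -> C2=S, others downsized to S] -> [I,S,S,I]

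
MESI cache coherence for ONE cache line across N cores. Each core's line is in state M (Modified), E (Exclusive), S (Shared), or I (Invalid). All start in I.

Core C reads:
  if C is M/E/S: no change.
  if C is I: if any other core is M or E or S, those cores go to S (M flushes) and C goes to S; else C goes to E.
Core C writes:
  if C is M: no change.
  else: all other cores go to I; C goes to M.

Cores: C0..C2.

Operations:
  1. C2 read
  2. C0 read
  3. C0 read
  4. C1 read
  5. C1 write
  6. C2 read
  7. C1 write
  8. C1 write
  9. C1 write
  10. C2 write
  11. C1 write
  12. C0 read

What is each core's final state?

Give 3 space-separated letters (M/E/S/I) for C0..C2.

Op 1: C2 read [C2 read from I: no other sharers -> C2=E (exclusive)] -> [I,I,E]
Op 2: C0 read [C0 read from I: others=['C2=E'] -> C0=S, others downsized to S] -> [S,I,S]
Op 3: C0 read [C0 read: already in S, no change] -> [S,I,S]
Op 4: C1 read [C1 read from I: others=['C0=S', 'C2=S'] -> C1=S, others downsized to S] -> [S,S,S]
Op 5: C1 write [C1 write: invalidate ['C0=S', 'C2=S'] -> C1=M] -> [I,M,I]
Op 6: C2 read [C2 read from I: others=['C1=M'] -> C2=S, others downsized to S] -> [I,S,S]
Op 7: C1 write [C1 write: invalidate ['C2=S'] -> C1=M] -> [I,M,I]
Op 8: C1 write [C1 write: already M (modified), no change] -> [I,M,I]
Op 9: C1 write [C1 write: already M (modified), no change] -> [I,M,I]
Op 10: C2 write [C2 write: invalidate ['C1=M'] -> C2=M] -> [I,I,M]
Op 11: C1 write [C1 write: invalidate ['C2=M'] -> C1=M] -> [I,M,I]
Op 12: C0 read [C0 read from I: others=['C1=M'] -> C0=S, others downsized to S] -> [S,S,I]

Answer: S S I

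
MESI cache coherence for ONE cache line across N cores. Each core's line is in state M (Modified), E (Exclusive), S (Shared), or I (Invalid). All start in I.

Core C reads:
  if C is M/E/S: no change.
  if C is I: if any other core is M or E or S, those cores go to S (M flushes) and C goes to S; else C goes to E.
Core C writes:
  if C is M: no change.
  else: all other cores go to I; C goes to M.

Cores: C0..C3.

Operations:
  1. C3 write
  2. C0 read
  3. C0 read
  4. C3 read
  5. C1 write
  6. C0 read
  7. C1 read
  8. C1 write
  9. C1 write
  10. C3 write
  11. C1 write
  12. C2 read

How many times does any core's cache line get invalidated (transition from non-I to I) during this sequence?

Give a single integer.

Answer: 5

Derivation:
Op 1: C3 write [C3 write: invalidate none -> C3=M] -> [I,I,I,M] (invalidations this op: 0; running total: 0)
Op 2: C0 read [C0 read from I: others=['C3=M'] -> C0=S, others downsized to S] -> [S,I,I,S] (invalidations this op: 0; running total: 0)
Op 3: C0 read [C0 read: already in S, no change] -> [S,I,I,S] (invalidations this op: 0; running total: 0)
Op 4: C3 read [C3 read: already in S, no change] -> [S,I,I,S] (invalidations this op: 0; running total: 0)
Op 5: C1 write [C1 write: invalidate ['C0=S', 'C3=S'] -> C1=M] -> [I,M,I,I] (invalidations this op: 2; running total: 2)
Op 6: C0 read [C0 read from I: others=['C1=M'] -> C0=S, others downsized to S] -> [S,S,I,I] (invalidations this op: 0; running total: 2)
Op 7: C1 read [C1 read: already in S, no change] -> [S,S,I,I] (invalidations this op: 0; running total: 2)
Op 8: C1 write [C1 write: invalidate ['C0=S'] -> C1=M] -> [I,M,I,I] (invalidations this op: 1; running total: 3)
Op 9: C1 write [C1 write: already M (modified), no change] -> [I,M,I,I] (invalidations this op: 0; running total: 3)
Op 10: C3 write [C3 write: invalidate ['C1=M'] -> C3=M] -> [I,I,I,M] (invalidations this op: 1; running total: 4)
Op 11: C1 write [C1 write: invalidate ['C3=M'] -> C1=M] -> [I,M,I,I] (invalidations this op: 1; running total: 5)
Op 12: C2 read [C2 read from I: others=['C1=M'] -> C2=S, others downsized to S] -> [I,S,S,I] (invalidations this op: 0; running total: 5)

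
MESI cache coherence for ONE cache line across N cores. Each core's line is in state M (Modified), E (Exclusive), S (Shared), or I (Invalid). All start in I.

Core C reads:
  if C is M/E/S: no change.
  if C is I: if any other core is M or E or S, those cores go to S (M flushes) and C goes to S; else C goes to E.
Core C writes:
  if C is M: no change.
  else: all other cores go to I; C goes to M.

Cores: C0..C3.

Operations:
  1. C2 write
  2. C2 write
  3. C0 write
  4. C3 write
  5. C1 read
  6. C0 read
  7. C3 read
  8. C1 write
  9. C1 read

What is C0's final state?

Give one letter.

Op 1: C2 write [C2 write: invalidate none -> C2=M] -> [I,I,M,I]
Op 2: C2 write [C2 write: already M (modified), no change] -> [I,I,M,I]
Op 3: C0 write [C0 write: invalidate ['C2=M'] -> C0=M] -> [M,I,I,I]
Op 4: C3 write [C3 write: invalidate ['C0=M'] -> C3=M] -> [I,I,I,M]
Op 5: C1 read [C1 read from I: others=['C3=M'] -> C1=S, others downsized to S] -> [I,S,I,S]
Op 6: C0 read [C0 read from I: others=['C1=S', 'C3=S'] -> C0=S, others downsized to S] -> [S,S,I,S]
Op 7: C3 read [C3 read: already in S, no change] -> [S,S,I,S]
Op 8: C1 write [C1 write: invalidate ['C0=S', 'C3=S'] -> C1=M] -> [I,M,I,I]
Op 9: C1 read [C1 read: already in M, no change] -> [I,M,I,I]

Answer: I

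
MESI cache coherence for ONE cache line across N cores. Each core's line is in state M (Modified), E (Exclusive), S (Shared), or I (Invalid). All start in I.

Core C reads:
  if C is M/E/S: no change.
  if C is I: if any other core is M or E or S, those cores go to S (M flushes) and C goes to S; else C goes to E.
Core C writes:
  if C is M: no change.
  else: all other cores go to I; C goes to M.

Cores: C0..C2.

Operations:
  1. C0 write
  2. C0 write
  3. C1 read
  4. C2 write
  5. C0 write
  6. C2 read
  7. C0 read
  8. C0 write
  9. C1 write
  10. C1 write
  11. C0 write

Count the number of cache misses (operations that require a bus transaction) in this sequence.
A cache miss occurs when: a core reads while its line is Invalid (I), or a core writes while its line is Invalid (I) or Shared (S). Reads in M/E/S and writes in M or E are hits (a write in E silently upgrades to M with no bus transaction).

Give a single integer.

Op 1: C0 write [C0 write: invalidate none -> C0=M] -> [M,I,I] [MISS #1: write from I]
Op 2: C0 write [C0 write: already M (modified), no change] -> [M,I,I] [hit: write from M]
Op 3: C1 read [C1 read from I: others=['C0=M'] -> C1=S, others downsized to S] -> [S,S,I] [MISS #2: read from I]
Op 4: C2 write [C2 write: invalidate ['C0=S', 'C1=S'] -> C2=M] -> [I,I,M] [MISS #3: write from I]
Op 5: C0 write [C0 write: invalidate ['C2=M'] -> C0=M] -> [M,I,I] [MISS #4: write from I]
Op 6: C2 read [C2 read from I: others=['C0=M'] -> C2=S, others downsized to S] -> [S,I,S] [MISS #5: read from I]
Op 7: C0 read [C0 read: already in S, no change] -> [S,I,S] [hit: read from S]
Op 8: C0 write [C0 write: invalidate ['C2=S'] -> C0=M] -> [M,I,I] [MISS #6: write from S]
Op 9: C1 write [C1 write: invalidate ['C0=M'] -> C1=M] -> [I,M,I] [MISS #7: write from I]
Op 10: C1 write [C1 write: already M (modified), no change] -> [I,M,I] [hit: write from M]
Op 11: C0 write [C0 write: invalidate ['C1=M'] -> C0=M] -> [M,I,I] [MISS #8: write from I]

Answer: 8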